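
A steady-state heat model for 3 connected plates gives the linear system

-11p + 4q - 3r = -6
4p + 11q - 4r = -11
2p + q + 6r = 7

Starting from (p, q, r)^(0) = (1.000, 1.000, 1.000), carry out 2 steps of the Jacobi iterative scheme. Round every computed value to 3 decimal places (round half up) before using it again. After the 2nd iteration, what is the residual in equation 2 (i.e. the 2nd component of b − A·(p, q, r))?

4.363

Iteration 1:
  p = (-6 - (4)·1.000 - (-3)·1.000) / (-11) = 0.636
  q = (-11 - (4)·1.000 - (-4)·1.000) / (11) = -1.000
  r = (7 - (2)·1.000 - (1)·1.000) / (6) = 0.667
Iteration 2:
  p = (-6 - (4)·-1.000 - (-3)·0.667) / (-11) = 0.000
  q = (-11 - (4)·0.636 - (-4)·0.667) / (11) = -0.989
  r = (7 - (2)·0.636 - (1)·-1.000) / (6) = 1.121
Residual b − A·x = (1.319, 4.363, 1.263)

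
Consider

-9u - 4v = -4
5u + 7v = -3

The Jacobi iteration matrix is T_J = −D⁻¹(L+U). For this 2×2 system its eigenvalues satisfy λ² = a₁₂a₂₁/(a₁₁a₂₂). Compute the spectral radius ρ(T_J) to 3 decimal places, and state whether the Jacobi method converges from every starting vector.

a₁₂a₂₁/(a₁₁a₂₂) = (-4)·(5) / ((-9)·(7)) = 0.317460
ρ = √|0.317460| = √0.317460 = 0.563
ρ < 1, so Jacobi converges

0.563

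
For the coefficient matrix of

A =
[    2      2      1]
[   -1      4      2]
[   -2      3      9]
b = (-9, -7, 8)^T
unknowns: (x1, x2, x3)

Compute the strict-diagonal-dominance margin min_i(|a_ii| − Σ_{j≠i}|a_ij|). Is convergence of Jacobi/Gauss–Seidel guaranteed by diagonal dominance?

row 1: |2| − (2+1) = -1
row 2: |4| − (1+2) = 1
row 3: |9| − (2+3) = 4
minimum over rows = -1 → not strictly diagonally dominant

-1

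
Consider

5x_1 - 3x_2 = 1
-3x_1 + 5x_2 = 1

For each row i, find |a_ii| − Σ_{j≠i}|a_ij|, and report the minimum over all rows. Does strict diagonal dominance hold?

row 1: |5| − (3) = 2
row 2: |5| − (3) = 2
minimum over rows = 2 → strictly diagonally dominant (convergence guaranteed)

2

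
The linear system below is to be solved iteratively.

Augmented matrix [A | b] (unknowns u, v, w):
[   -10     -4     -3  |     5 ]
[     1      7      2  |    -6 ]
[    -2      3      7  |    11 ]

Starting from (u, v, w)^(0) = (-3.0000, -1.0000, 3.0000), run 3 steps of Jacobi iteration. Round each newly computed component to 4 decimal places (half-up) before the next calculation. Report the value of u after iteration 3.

Iteration 1:
  u = (5 - (-4)·-1.0000 - (-3)·3.0000) / (-10) = -1.0000
  v = (-6 - (1)·-3.0000 - (2)·3.0000) / (7) = -1.2857
  w = (11 - (-2)·-3.0000 - (3)·-1.0000) / (7) = 1.1429
Iteration 2:
  u = (5 - (-4)·-1.2857 - (-3)·1.1429) / (-10) = -0.3286
  v = (-6 - (1)·-1.0000 - (2)·1.1429) / (7) = -1.0408
  w = (11 - (-2)·-1.0000 - (3)·-1.2857) / (7) = 1.8367
Iteration 3:
  u = (5 - (-4)·-1.0408 - (-3)·1.8367) / (-10) = -0.6347
  v = (-6 - (1)·-0.3286 - (2)·1.8367) / (7) = -1.3350
  w = (11 - (-2)·-0.3286 - (3)·-1.0408) / (7) = 1.9236

-0.6347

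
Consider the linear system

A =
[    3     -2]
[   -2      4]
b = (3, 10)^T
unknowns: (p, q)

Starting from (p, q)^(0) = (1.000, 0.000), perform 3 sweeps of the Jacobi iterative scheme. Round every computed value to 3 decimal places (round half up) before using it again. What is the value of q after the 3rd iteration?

Iteration 1:
  p = (3 - (-2)·0.000) / (3) = 1.000
  q = (10 - (-2)·1.000) / (4) = 3.000
Iteration 2:
  p = (3 - (-2)·3.000) / (3) = 3.000
  q = (10 - (-2)·1.000) / (4) = 3.000
Iteration 3:
  p = (3 - (-2)·3.000) / (3) = 3.000
  q = (10 - (-2)·3.000) / (4) = 4.000

4.000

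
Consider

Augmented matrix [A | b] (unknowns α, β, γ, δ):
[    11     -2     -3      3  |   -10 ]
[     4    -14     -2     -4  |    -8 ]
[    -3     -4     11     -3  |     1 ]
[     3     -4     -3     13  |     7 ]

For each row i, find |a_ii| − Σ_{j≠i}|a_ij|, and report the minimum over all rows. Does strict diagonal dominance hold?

row 1: |11| − (2+3+3) = 3
row 2: |-14| − (4+2+4) = 4
row 3: |11| − (3+4+3) = 1
row 4: |13| − (3+4+3) = 3
minimum over rows = 1 → strictly diagonally dominant (convergence guaranteed)

1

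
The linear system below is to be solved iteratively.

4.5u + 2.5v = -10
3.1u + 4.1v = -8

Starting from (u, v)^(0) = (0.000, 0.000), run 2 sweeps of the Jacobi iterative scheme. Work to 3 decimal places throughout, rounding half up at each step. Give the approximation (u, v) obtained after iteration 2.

(-1.138, -0.271)

Iteration 1:
  u = (-10 - (2.5)·0.000) / (4.5) = -2.222
  v = (-8 - (3.1)·0.000) / (4.1) = -1.951
Iteration 2:
  u = (-10 - (2.5)·-1.951) / (4.5) = -1.138
  v = (-8 - (3.1)·-2.222) / (4.1) = -0.271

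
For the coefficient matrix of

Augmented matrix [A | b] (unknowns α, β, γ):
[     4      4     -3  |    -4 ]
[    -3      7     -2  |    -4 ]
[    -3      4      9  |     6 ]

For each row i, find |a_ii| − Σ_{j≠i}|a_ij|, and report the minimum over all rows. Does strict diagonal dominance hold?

-3

row 1: |4| − (4+3) = -3
row 2: |7| − (3+2) = 2
row 3: |9| − (3+4) = 2
minimum over rows = -3 → not strictly diagonally dominant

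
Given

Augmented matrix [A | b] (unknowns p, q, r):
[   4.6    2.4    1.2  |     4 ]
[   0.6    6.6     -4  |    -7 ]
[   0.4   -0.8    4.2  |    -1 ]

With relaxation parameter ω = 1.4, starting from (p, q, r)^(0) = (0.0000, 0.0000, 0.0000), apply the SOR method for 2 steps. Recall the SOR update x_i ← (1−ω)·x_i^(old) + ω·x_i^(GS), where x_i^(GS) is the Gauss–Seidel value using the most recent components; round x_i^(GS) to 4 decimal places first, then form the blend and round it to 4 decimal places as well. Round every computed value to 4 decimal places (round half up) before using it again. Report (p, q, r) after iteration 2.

Iteration 1:
  p: GS value = (4 - (2.4)·0.0000 - (1.2)·0.0000) / (4.6) = 0.8696;  p ← (1−ω)·0.0000 + ω·0.8696 = 1.2174
  q: GS value = (-7 - (0.6)·1.2174 - (-4)·0.0000) / (6.6) = -1.1713;  q ← (1−ω)·0.0000 + ω·-1.1713 = -1.6398
  r: GS value = (-1 - (0.4)·1.2174 - (-0.8)·-1.6398) / (4.2) = -0.6664;  r ← (1−ω)·0.0000 + ω·-0.6664 = -0.9330
Iteration 2:
  p: GS value = (4 - (2.4)·-1.6398 - (1.2)·-0.9330) / (4.6) = 1.9685;  p ← (1−ω)·1.2174 + ω·1.9685 = 2.2689
  q: GS value = (-7 - (0.6)·2.2689 - (-4)·-0.9330) / (6.6) = -1.8323;  q ← (1−ω)·-1.6398 + ω·-1.8323 = -1.9093
  r: GS value = (-1 - (0.4)·2.2689 - (-0.8)·-1.9093) / (4.2) = -0.8179;  r ← (1−ω)·-0.9330 + ω·-0.8179 = -0.7719

(2.2689, -1.9093, -0.7719)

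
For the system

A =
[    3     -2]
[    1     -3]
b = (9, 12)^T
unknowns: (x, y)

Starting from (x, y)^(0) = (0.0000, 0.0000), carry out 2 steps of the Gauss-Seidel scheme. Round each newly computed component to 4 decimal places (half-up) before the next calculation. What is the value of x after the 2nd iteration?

Iteration 1:
  x = (9 - (-2)·0.0000) / (3) = 3.0000
  y = (12 - (1)·3.0000) / (-3) = -3.0000
Iteration 2:
  x = (9 - (-2)·-3.0000) / (3) = 1.0000
  y = (12 - (1)·1.0000) / (-3) = -3.6667

1.0000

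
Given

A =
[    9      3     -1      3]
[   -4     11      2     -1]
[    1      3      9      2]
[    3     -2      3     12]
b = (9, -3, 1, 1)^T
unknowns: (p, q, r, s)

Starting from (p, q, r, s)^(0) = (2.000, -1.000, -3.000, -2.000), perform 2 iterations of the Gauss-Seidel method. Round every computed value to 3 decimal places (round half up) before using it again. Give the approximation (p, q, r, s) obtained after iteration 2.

(0.867, -0.005, 0.072, -0.152)

Iteration 1:
  p = (9 - (3)·-1.000 - (-1)·-3.000 - (3)·-2.000) / (9) = 1.667
  q = (-3 - (-4)·1.667 - (2)·-3.000 - (-1)·-2.000) / (11) = 0.697
  r = (1 - (1)·1.667 - (3)·0.697 - (2)·-2.000) / (9) = 0.138
  s = (1 - (3)·1.667 - (-2)·0.697 - (3)·0.138) / (12) = -0.252
Iteration 2:
  p = (9 - (3)·0.697 - (-1)·0.138 - (3)·-0.252) / (9) = 0.867
  q = (-3 - (-4)·0.867 - (2)·0.138 - (-1)·-0.252) / (11) = -0.005
  r = (1 - (1)·0.867 - (3)·-0.005 - (2)·-0.252) / (9) = 0.072
  s = (1 - (3)·0.867 - (-2)·-0.005 - (3)·0.072) / (12) = -0.152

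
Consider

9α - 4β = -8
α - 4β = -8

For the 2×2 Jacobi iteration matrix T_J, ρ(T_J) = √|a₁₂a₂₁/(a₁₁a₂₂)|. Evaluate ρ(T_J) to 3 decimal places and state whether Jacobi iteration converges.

0.333

a₁₂a₂₁/(a₁₁a₂₂) = (-4)·(1) / ((9)·(-4)) = 0.111111
ρ = √|0.111111| = √0.111111 = 0.333
ρ < 1, so Jacobi converges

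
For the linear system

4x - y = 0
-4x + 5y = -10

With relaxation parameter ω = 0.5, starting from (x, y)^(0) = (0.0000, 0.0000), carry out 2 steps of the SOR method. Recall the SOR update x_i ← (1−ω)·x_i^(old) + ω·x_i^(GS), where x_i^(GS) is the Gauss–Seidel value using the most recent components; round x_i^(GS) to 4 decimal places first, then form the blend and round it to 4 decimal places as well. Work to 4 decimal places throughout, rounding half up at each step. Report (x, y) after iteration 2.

Iteration 1:
  x: GS value = (0 - (-1)·0.0000) / (4) = 0.0000;  x ← (1−ω)·0.0000 + ω·0.0000 = 0.0000
  y: GS value = (-10 - (-4)·0.0000) / (5) = -2.0000;  y ← (1−ω)·0.0000 + ω·-2.0000 = -1.0000
Iteration 2:
  x: GS value = (0 - (-1)·-1.0000) / (4) = -0.2500;  x ← (1−ω)·0.0000 + ω·-0.2500 = -0.1250
  y: GS value = (-10 - (-4)·-0.1250) / (5) = -2.1000;  y ← (1−ω)·-1.0000 + ω·-2.1000 = -1.5500

(-0.1250, -1.5500)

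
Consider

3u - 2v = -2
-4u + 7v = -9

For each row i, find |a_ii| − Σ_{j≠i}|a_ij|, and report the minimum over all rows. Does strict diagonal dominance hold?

1

row 1: |3| − (2) = 1
row 2: |7| − (4) = 3
minimum over rows = 1 → strictly diagonally dominant (convergence guaranteed)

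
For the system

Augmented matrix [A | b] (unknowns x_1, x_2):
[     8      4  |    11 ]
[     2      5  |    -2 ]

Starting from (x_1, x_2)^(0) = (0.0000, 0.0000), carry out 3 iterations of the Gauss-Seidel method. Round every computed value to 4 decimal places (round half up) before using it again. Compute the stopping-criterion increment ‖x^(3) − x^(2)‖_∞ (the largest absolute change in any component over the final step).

Iteration 1:
  x_1 = (11 - (4)·0.0000) / (8) = 1.3750
  x_2 = (-2 - (2)·1.3750) / (5) = -0.9500
Iteration 2:
  x_1 = (11 - (4)·-0.9500) / (8) = 1.8500
  x_2 = (-2 - (2)·1.8500) / (5) = -1.1400
Iteration 3:
  x_1 = (11 - (4)·-1.1400) / (8) = 1.9450
  x_2 = (-2 - (2)·1.9450) / (5) = -1.1780
Change: (0.0950, -0.0380) → max |·| = 0.0950

0.0950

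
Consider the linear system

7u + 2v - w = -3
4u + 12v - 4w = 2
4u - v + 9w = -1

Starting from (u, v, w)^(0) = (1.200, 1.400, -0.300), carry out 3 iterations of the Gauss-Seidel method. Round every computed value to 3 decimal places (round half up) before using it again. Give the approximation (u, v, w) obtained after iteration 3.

Iteration 1:
  u = (-3 - (2)·1.400 - (-1)·-0.300) / (7) = -0.871
  v = (2 - (4)·-0.871 - (-4)·-0.300) / (12) = 0.357
  w = (-1 - (4)·-0.871 - (-1)·0.357) / (9) = 0.316
Iteration 2:
  u = (-3 - (2)·0.357 - (-1)·0.316) / (7) = -0.485
  v = (2 - (4)·-0.485 - (-4)·0.316) / (12) = 0.434
  w = (-1 - (4)·-0.485 - (-1)·0.434) / (9) = 0.153
Iteration 3:
  u = (-3 - (2)·0.434 - (-1)·0.153) / (7) = -0.531
  v = (2 - (4)·-0.531 - (-4)·0.153) / (12) = 0.395
  w = (-1 - (4)·-0.531 - (-1)·0.395) / (9) = 0.169

(-0.531, 0.395, 0.169)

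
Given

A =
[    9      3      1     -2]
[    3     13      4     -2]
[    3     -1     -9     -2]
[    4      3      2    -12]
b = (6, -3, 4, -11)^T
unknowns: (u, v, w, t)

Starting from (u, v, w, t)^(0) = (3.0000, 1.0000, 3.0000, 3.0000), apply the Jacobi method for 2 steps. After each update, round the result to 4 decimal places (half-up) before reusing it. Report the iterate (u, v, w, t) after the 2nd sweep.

(1.7455, 0.0940, -0.6610, 0.7557)

Iteration 1:
  u = (6 - (3)·1.0000 - (1)·3.0000 - (-2)·3.0000) / (9) = 0.6667
  v = (-3 - (3)·3.0000 - (4)·3.0000 - (-2)·3.0000) / (13) = -1.3846
  w = (4 - (3)·3.0000 - (-1)·1.0000 - (-2)·3.0000) / (-9) = -0.2222
  t = (-11 - (4)·3.0000 - (3)·1.0000 - (2)·3.0000) / (-12) = 2.6667
Iteration 2:
  u = (6 - (3)·-1.3846 - (1)·-0.2222 - (-2)·2.6667) / (9) = 1.7455
  v = (-3 - (3)·0.6667 - (4)·-0.2222 - (-2)·2.6667) / (13) = 0.0940
  w = (4 - (3)·0.6667 - (-1)·-1.3846 - (-2)·2.6667) / (-9) = -0.6610
  t = (-11 - (4)·0.6667 - (3)·-1.3846 - (2)·-0.2222) / (-12) = 0.7557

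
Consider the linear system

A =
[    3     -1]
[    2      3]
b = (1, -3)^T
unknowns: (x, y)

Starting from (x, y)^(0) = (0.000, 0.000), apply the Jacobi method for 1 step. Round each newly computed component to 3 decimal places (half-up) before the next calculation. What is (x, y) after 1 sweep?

(0.333, -1.000)

Iteration 1:
  x = (1 - (-1)·0.000) / (3) = 0.333
  y = (-3 - (2)·0.000) / (3) = -1.000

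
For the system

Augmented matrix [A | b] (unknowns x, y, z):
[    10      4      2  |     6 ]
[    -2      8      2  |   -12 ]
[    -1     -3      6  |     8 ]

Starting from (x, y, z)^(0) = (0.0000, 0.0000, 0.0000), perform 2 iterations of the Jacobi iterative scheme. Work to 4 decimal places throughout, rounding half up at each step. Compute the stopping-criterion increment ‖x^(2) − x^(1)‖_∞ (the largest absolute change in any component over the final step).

0.6500

Iteration 1:
  x = (6 - (4)·0.0000 - (2)·0.0000) / (10) = 0.6000
  y = (-12 - (-2)·0.0000 - (2)·0.0000) / (8) = -1.5000
  z = (8 - (-1)·0.0000 - (-3)·0.0000) / (6) = 1.3333
Iteration 2:
  x = (6 - (4)·-1.5000 - (2)·1.3333) / (10) = 0.9333
  y = (-12 - (-2)·0.6000 - (2)·1.3333) / (8) = -1.6833
  z = (8 - (-1)·0.6000 - (-3)·-1.5000) / (6) = 0.6833
Change: (0.3333, -0.1833, -0.6500) → max |·| = 0.6500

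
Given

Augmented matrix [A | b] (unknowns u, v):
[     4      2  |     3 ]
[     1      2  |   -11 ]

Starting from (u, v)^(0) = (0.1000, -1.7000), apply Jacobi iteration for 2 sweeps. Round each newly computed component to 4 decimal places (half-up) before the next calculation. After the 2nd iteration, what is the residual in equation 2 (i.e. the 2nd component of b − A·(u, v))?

Iteration 1:
  u = (3 - (2)·-1.7000) / (4) = 1.6000
  v = (-11 - (1)·0.1000) / (2) = -5.5500
Iteration 2:
  u = (3 - (2)·-5.5500) / (4) = 3.5250
  v = (-11 - (1)·1.6000) / (2) = -6.3000
Residual b − A·x = (1.5000, -1.9250)

-1.9250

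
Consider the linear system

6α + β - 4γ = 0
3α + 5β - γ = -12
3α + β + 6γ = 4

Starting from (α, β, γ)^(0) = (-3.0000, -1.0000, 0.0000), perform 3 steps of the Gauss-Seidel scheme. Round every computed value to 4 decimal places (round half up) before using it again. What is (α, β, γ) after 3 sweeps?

Iteration 1:
  α = (0 - (1)·-1.0000 - (-4)·0.0000) / (6) = 0.1667
  β = (-12 - (3)·0.1667 - (-1)·0.0000) / (5) = -2.5000
  γ = (4 - (3)·0.1667 - (1)·-2.5000) / (6) = 1.0000
Iteration 2:
  α = (0 - (1)·-2.5000 - (-4)·1.0000) / (6) = 1.0833
  β = (-12 - (3)·1.0833 - (-1)·1.0000) / (5) = -2.8500
  γ = (4 - (3)·1.0833 - (1)·-2.8500) / (6) = 0.6000
Iteration 3:
  α = (0 - (1)·-2.8500 - (-4)·0.6000) / (6) = 0.8750
  β = (-12 - (3)·0.8750 - (-1)·0.6000) / (5) = -2.8050
  γ = (4 - (3)·0.8750 - (1)·-2.8050) / (6) = 0.6967

(0.8750, -2.8050, 0.6967)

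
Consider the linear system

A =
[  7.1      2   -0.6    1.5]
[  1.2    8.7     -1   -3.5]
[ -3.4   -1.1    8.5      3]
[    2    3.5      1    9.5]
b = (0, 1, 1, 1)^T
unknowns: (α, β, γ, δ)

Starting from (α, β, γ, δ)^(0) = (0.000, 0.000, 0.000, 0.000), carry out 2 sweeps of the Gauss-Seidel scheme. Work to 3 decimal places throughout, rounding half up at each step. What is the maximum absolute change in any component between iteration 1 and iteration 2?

0.039

Iteration 1:
  α = (0 - (2)·0.000 - (-0.6)·0.000 - (1.5)·0.000) / (7.1) = 0.000
  β = (1 - (1.2)·0.000 - (-1)·0.000 - (-3.5)·0.000) / (8.7) = 0.115
  γ = (1 - (-3.4)·0.000 - (-1.1)·0.115 - (3)·0.000) / (8.5) = 0.133
  δ = (1 - (2)·0.000 - (3.5)·0.115 - (1)·0.133) / (9.5) = 0.049
Iteration 2:
  α = (0 - (2)·0.115 - (-0.6)·0.133 - (1.5)·0.049) / (7.1) = -0.032
  β = (1 - (1.2)·-0.032 - (-1)·0.133 - (-3.5)·0.049) / (8.7) = 0.154
  γ = (1 - (-3.4)·-0.032 - (-1.1)·0.154 - (3)·0.049) / (8.5) = 0.107
  δ = (1 - (2)·-0.032 - (3.5)·0.154 - (1)·0.107) / (9.5) = 0.044
Change: (-0.032, 0.039, -0.026, -0.005) → max |·| = 0.039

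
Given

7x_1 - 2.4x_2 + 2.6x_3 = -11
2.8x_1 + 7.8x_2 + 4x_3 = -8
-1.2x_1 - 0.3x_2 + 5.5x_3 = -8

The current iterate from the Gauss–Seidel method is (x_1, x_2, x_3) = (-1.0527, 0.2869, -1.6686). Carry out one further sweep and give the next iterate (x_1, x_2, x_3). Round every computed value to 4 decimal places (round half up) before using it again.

(-0.8533, 0.1364, -1.6333)

One sweep:
  x_1 = (-11 - (-2.4)·0.2869 - (2.6)·-1.6686) / (7) = -0.8533
  x_2 = (-8 - (2.8)·-0.8533 - (4)·-1.6686) / (7.8) = 0.1364
  x_3 = (-8 - (-1.2)·-0.8533 - (-0.3)·0.1364) / (5.5) = -1.6333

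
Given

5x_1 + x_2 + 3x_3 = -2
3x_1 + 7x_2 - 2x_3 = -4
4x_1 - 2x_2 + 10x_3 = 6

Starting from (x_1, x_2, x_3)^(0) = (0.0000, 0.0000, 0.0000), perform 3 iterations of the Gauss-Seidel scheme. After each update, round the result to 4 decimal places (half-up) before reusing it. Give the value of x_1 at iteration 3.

Iteration 1:
  x_1 = (-2 - (1)·0.0000 - (3)·0.0000) / (5) = -0.4000
  x_2 = (-4 - (3)·-0.4000 - (-2)·0.0000) / (7) = -0.4000
  x_3 = (6 - (4)·-0.4000 - (-2)·-0.4000) / (10) = 0.6800
Iteration 2:
  x_1 = (-2 - (1)·-0.4000 - (3)·0.6800) / (5) = -0.7280
  x_2 = (-4 - (3)·-0.7280 - (-2)·0.6800) / (7) = -0.0651
  x_3 = (6 - (4)·-0.7280 - (-2)·-0.0651) / (10) = 0.8782
Iteration 3:
  x_1 = (-2 - (1)·-0.0651 - (3)·0.8782) / (5) = -0.9139
  x_2 = (-4 - (3)·-0.9139 - (-2)·0.8782) / (7) = 0.0712
  x_3 = (6 - (4)·-0.9139 - (-2)·0.0712) / (10) = 0.9798

-0.9139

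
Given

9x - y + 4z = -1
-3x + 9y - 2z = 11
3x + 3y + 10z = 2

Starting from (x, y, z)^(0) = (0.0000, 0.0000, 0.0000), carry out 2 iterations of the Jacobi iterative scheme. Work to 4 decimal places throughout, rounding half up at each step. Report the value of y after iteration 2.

Iteration 1:
  x = (-1 - (-1)·0.0000 - (4)·0.0000) / (9) = -0.1111
  y = (11 - (-3)·0.0000 - (-2)·0.0000) / (9) = 1.2222
  z = (2 - (3)·0.0000 - (3)·0.0000) / (10) = 0.2000
Iteration 2:
  x = (-1 - (-1)·1.2222 - (4)·0.2000) / (9) = -0.0642
  y = (11 - (-3)·-0.1111 - (-2)·0.2000) / (9) = 1.2296
  z = (2 - (3)·-0.1111 - (3)·1.2222) / (10) = -0.1333

1.2296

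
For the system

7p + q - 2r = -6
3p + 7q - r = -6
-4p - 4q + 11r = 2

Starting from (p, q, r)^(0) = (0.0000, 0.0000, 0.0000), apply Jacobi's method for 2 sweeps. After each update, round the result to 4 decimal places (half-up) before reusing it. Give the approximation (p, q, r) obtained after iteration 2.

Iteration 1:
  p = (-6 - (1)·0.0000 - (-2)·0.0000) / (7) = -0.8571
  q = (-6 - (3)·0.0000 - (-1)·0.0000) / (7) = -0.8571
  r = (2 - (-4)·0.0000 - (-4)·0.0000) / (11) = 0.1818
Iteration 2:
  p = (-6 - (1)·-0.8571 - (-2)·0.1818) / (7) = -0.6828
  q = (-6 - (3)·-0.8571 - (-1)·0.1818) / (7) = -0.4638
  r = (2 - (-4)·-0.8571 - (-4)·-0.8571) / (11) = -0.4415

(-0.6828, -0.4638, -0.4415)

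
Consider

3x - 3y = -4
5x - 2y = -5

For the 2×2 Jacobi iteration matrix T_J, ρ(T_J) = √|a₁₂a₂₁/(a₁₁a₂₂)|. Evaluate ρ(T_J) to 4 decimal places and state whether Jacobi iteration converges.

a₁₂a₂₁/(a₁₁a₂₂) = (-3)·(5) / ((3)·(-2)) = 2.500000
ρ = √|2.500000| = √2.500000 = 1.5811
ρ > 1, so Jacobi diverges

1.5811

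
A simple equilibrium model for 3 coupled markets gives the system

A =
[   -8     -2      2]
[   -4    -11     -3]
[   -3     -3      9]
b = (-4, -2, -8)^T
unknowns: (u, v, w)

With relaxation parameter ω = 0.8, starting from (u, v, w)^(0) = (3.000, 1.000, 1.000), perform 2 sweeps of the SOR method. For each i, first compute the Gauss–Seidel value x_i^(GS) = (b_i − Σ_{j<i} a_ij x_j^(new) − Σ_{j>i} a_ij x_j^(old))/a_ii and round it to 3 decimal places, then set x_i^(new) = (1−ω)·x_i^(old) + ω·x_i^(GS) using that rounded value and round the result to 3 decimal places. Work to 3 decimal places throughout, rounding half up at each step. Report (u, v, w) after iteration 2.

(0.575, 0.008, -0.614)

Iteration 1:
  u: GS value = (-4 - (-2)·1.000 - (2)·1.000) / (-8) = 0.500;  u ← (1−ω)·3.000 + ω·0.500 = 1.000
  v: GS value = (-2 - (-4)·1.000 - (-3)·1.000) / (-11) = -0.455;  v ← (1−ω)·1.000 + ω·-0.455 = -0.164
  w: GS value = (-8 - (-3)·1.000 - (-3)·-0.164) / (9) = -0.610;  w ← (1−ω)·1.000 + ω·-0.610 = -0.288
Iteration 2:
  u: GS value = (-4 - (-2)·-0.164 - (2)·-0.288) / (-8) = 0.469;  u ← (1−ω)·1.000 + ω·0.469 = 0.575
  v: GS value = (-2 - (-4)·0.575 - (-3)·-0.288) / (-11) = 0.051;  v ← (1−ω)·-0.164 + ω·0.051 = 0.008
  w: GS value = (-8 - (-3)·0.575 - (-3)·0.008) / (9) = -0.695;  w ← (1−ω)·-0.288 + ω·-0.695 = -0.614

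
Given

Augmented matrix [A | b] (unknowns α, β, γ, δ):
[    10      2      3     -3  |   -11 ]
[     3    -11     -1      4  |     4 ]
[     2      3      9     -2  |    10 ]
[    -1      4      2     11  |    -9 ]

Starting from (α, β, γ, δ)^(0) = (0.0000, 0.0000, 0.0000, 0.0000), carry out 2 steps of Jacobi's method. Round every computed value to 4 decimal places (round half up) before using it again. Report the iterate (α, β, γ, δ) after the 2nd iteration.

Iteration 1:
  α = (-11 - (2)·0.0000 - (3)·0.0000 - (-3)·0.0000) / (10) = -1.1000
  β = (4 - (3)·0.0000 - (-1)·0.0000 - (4)·0.0000) / (-11) = -0.3636
  γ = (10 - (2)·0.0000 - (3)·0.0000 - (-2)·0.0000) / (9) = 1.1111
  δ = (-9 - (-1)·0.0000 - (4)·0.0000 - (2)·0.0000) / (11) = -0.8182
Iteration 2:
  α = (-11 - (2)·-0.3636 - (3)·1.1111 - (-3)·-0.8182) / (10) = -1.6061
  β = (4 - (3)·-1.1000 - (-1)·1.1111 - (4)·-0.8182) / (-11) = -1.0622
  γ = (10 - (2)·-1.1000 - (3)·-0.3636 - (-2)·-0.8182) / (9) = 1.2949
  δ = (-9 - (-1)·-1.1000 - (4)·-0.3636 - (2)·1.1111) / (11) = -0.9880

(-1.6061, -1.0622, 1.2949, -0.9880)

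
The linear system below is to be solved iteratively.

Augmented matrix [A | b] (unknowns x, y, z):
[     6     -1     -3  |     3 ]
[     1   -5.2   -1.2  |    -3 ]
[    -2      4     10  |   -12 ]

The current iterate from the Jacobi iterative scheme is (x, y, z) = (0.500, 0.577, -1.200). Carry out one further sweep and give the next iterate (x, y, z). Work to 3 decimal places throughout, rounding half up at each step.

One sweep:
  x = (3 - (-1)·0.577 - (-3)·-1.200) / (6) = -0.004
  y = (-3 - (1)·0.500 - (-1.2)·-1.200) / (-5.2) = 0.950
  z = (-12 - (-2)·0.500 - (4)·0.577) / (10) = -1.331

(-0.004, 0.950, -1.331)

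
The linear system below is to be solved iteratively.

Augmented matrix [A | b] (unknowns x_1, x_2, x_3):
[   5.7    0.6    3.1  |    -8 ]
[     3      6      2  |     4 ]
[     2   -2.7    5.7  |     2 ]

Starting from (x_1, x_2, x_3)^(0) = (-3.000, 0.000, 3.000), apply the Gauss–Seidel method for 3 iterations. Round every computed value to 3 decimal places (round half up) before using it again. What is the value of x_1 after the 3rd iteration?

Iteration 1:
  x_1 = (-8 - (0.6)·0.000 - (3.1)·3.000) / (5.7) = -3.035
  x_2 = (4 - (3)·-3.035 - (2)·3.000) / (6) = 1.184
  x_3 = (2 - (2)·-3.035 - (-2.7)·1.184) / (5.7) = 1.977
Iteration 2:
  x_1 = (-8 - (0.6)·1.184 - (3.1)·1.977) / (5.7) = -2.603
  x_2 = (4 - (3)·-2.603 - (2)·1.977) / (6) = 1.309
  x_3 = (2 - (2)·-2.603 - (-2.7)·1.309) / (5.7) = 1.884
Iteration 3:
  x_1 = (-8 - (0.6)·1.309 - (3.1)·1.884) / (5.7) = -2.566
  x_2 = (4 - (3)·-2.566 - (2)·1.884) / (6) = 1.322
  x_3 = (2 - (2)·-2.566 - (-2.7)·1.322) / (5.7) = 1.877

-2.566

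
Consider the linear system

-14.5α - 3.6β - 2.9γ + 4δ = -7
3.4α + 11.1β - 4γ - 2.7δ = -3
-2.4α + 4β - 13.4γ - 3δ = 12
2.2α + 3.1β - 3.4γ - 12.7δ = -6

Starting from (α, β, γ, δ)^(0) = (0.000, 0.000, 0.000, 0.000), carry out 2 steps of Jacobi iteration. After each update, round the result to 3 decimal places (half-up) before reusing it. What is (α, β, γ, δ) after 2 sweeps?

(0.859, -0.626, -1.168, 0.730)

Iteration 1:
  α = (-7 - (-3.6)·0.000 - (-2.9)·0.000 - (4)·0.000) / (-14.5) = 0.483
  β = (-3 - (3.4)·0.000 - (-4)·0.000 - (-2.7)·0.000) / (11.1) = -0.270
  γ = (12 - (-2.4)·0.000 - (4)·0.000 - (-3)·0.000) / (-13.4) = -0.896
  δ = (-6 - (2.2)·0.000 - (3.1)·0.000 - (-3.4)·0.000) / (-12.7) = 0.472
Iteration 2:
  α = (-7 - (-3.6)·-0.270 - (-2.9)·-0.896 - (4)·0.472) / (-14.5) = 0.859
  β = (-3 - (3.4)·0.483 - (-4)·-0.896 - (-2.7)·0.472) / (11.1) = -0.626
  γ = (12 - (-2.4)·0.483 - (4)·-0.270 - (-3)·0.472) / (-13.4) = -1.168
  δ = (-6 - (2.2)·0.483 - (3.1)·-0.270 - (-3.4)·-0.896) / (-12.7) = 0.730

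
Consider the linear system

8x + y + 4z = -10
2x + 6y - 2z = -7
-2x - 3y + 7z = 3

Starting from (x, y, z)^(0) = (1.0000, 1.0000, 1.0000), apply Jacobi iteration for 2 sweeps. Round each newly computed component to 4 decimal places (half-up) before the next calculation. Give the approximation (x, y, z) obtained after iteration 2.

Iteration 1:
  x = (-10 - (1)·1.0000 - (4)·1.0000) / (8) = -1.8750
  y = (-7 - (2)·1.0000 - (-2)·1.0000) / (6) = -1.1667
  z = (3 - (-2)·1.0000 - (-3)·1.0000) / (7) = 1.1429
Iteration 2:
  x = (-10 - (1)·-1.1667 - (4)·1.1429) / (8) = -1.6756
  y = (-7 - (2)·-1.8750 - (-2)·1.1429) / (6) = -0.1607
  z = (3 - (-2)·-1.8750 - (-3)·-1.1667) / (7) = -0.6072

(-1.6756, -0.1607, -0.6072)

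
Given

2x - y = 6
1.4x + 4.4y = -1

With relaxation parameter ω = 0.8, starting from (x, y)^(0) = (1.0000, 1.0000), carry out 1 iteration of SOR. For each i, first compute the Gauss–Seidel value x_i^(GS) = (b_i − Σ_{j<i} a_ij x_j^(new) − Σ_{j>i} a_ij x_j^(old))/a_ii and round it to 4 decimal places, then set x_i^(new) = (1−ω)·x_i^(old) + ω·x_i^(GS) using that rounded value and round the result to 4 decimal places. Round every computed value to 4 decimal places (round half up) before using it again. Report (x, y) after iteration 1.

(3.0000, -0.7454)

Iteration 1:
  x: GS value = (6 - (-1)·1.0000) / (2) = 3.5000;  x ← (1−ω)·1.0000 + ω·3.5000 = 3.0000
  y: GS value = (-1 - (1.4)·3.0000) / (4.4) = -1.1818;  y ← (1−ω)·1.0000 + ω·-1.1818 = -0.7454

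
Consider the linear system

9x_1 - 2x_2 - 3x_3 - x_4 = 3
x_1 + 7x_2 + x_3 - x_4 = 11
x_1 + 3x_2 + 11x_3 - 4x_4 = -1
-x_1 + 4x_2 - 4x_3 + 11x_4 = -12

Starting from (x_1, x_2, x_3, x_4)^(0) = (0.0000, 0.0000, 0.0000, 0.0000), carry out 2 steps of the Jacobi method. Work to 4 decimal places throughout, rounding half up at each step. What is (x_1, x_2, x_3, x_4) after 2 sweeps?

Iteration 1:
  x_1 = (3 - (-2)·0.0000 - (-3)·0.0000 - (-1)·0.0000) / (9) = 0.3333
  x_2 = (11 - (1)·0.0000 - (1)·0.0000 - (-1)·0.0000) / (7) = 1.5714
  x_3 = (-1 - (1)·0.0000 - (3)·0.0000 - (-4)·0.0000) / (11) = -0.0909
  x_4 = (-12 - (-1)·0.0000 - (4)·0.0000 - (-4)·0.0000) / (11) = -1.0909
Iteration 2:
  x_1 = (3 - (-2)·1.5714 - (-3)·-0.0909 - (-1)·-1.0909) / (9) = 0.5310
  x_2 = (11 - (1)·0.3333 - (1)·-0.0909 - (-1)·-1.0909) / (7) = 1.3810
  x_3 = (-1 - (1)·0.3333 - (3)·1.5714 - (-4)·-1.0909) / (11) = -0.9465
  x_4 = (-12 - (-1)·0.3333 - (4)·1.5714 - (-4)·-0.0909) / (11) = -1.6651

(0.5310, 1.3810, -0.9465, -1.6651)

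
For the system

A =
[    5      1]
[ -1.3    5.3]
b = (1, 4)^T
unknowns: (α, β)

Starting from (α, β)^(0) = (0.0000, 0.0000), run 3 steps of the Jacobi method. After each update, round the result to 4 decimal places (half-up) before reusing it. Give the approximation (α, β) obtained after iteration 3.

(0.0392, 0.7668)

Iteration 1:
  α = (1 - (1)·0.0000) / (5) = 0.2000
  β = (4 - (-1.3)·0.0000) / (5.3) = 0.7547
Iteration 2:
  α = (1 - (1)·0.7547) / (5) = 0.0491
  β = (4 - (-1.3)·0.2000) / (5.3) = 0.8038
Iteration 3:
  α = (1 - (1)·0.8038) / (5) = 0.0392
  β = (4 - (-1.3)·0.0491) / (5.3) = 0.7668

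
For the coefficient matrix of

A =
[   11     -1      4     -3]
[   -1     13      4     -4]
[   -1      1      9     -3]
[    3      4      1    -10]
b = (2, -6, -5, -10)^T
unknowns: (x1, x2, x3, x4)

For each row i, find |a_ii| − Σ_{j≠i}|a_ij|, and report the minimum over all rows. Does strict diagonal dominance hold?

row 1: |11| − (1+4+3) = 3
row 2: |13| − (1+4+4) = 4
row 3: |9| − (1+1+3) = 4
row 4: |-10| − (3+4+1) = 2
minimum over rows = 2 → strictly diagonally dominant (convergence guaranteed)

2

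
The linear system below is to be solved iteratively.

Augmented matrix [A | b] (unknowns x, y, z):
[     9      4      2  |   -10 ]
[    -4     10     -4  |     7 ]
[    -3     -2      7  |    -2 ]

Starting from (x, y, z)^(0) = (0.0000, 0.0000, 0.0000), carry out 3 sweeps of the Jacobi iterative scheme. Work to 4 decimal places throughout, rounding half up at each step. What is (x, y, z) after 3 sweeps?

(-1.0490, -0.0682, -0.8276)

Iteration 1:
  x = (-10 - (4)·0.0000 - (2)·0.0000) / (9) = -1.1111
  y = (7 - (-4)·0.0000 - (-4)·0.0000) / (10) = 0.7000
  z = (-2 - (-3)·0.0000 - (-2)·0.0000) / (7) = -0.2857
Iteration 2:
  x = (-10 - (4)·0.7000 - (2)·-0.2857) / (9) = -1.3587
  y = (7 - (-4)·-1.1111 - (-4)·-0.2857) / (10) = 0.1413
  z = (-2 - (-3)·-1.1111 - (-2)·0.7000) / (7) = -0.5619
Iteration 3:
  x = (-10 - (4)·0.1413 - (2)·-0.5619) / (9) = -1.0490
  y = (7 - (-4)·-1.3587 - (-4)·-0.5619) / (10) = -0.0682
  z = (-2 - (-3)·-1.3587 - (-2)·0.1413) / (7) = -0.8276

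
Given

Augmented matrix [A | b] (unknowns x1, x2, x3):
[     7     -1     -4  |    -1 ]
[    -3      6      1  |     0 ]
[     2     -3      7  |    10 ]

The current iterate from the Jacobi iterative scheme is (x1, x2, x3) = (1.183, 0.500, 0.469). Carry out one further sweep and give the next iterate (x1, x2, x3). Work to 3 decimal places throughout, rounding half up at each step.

One sweep:
  x1 = (-1 - (-1)·0.500 - (-4)·0.469) / (7) = 0.197
  x2 = (0 - (-3)·1.183 - (1)·0.469) / (6) = 0.513
  x3 = (10 - (2)·1.183 - (-3)·0.500) / (7) = 1.305

(0.197, 0.513, 1.305)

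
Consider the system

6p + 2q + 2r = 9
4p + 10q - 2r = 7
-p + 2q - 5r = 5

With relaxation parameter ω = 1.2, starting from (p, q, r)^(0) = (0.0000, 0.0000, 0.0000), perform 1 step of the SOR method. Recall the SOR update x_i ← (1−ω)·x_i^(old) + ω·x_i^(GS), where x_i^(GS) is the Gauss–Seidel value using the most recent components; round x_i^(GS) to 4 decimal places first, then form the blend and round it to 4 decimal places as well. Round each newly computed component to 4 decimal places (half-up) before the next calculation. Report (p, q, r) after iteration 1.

(1.8000, -0.0240, -1.6435)

Iteration 1:
  p: GS value = (9 - (2)·0.0000 - (2)·0.0000) / (6) = 1.5000;  p ← (1−ω)·0.0000 + ω·1.5000 = 1.8000
  q: GS value = (7 - (4)·1.8000 - (-2)·0.0000) / (10) = -0.0200;  q ← (1−ω)·0.0000 + ω·-0.0200 = -0.0240
  r: GS value = (5 - (-1)·1.8000 - (2)·-0.0240) / (-5) = -1.3696;  r ← (1−ω)·0.0000 + ω·-1.3696 = -1.6435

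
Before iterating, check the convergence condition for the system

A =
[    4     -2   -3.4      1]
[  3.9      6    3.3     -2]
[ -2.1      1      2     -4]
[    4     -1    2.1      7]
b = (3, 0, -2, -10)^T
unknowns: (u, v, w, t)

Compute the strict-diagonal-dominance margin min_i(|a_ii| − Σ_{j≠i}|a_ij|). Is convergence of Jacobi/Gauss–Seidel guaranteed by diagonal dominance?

-5.1

row 1: |4| − (2+3.4+1) = -2.4
row 2: |6| − (3.9+3.3+2) = -3.2
row 3: |2| − (2.1+1+4) = -5.1
row 4: |7| − (4+1+2.1) = -0.1
minimum over rows = -5.1 → not strictly diagonally dominant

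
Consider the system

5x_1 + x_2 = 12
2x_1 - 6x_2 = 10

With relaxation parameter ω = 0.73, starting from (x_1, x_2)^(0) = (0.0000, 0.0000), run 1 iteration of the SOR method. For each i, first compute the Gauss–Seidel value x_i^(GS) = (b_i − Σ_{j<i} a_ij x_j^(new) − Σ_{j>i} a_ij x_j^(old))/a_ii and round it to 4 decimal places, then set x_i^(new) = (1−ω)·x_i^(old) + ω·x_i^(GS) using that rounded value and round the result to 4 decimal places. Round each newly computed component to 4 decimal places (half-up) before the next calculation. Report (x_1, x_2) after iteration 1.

(1.7520, -0.7904)

Iteration 1:
  x_1: GS value = (12 - (1)·0.0000) / (5) = 2.4000;  x_1 ← (1−ω)·0.0000 + ω·2.4000 = 1.7520
  x_2: GS value = (10 - (2)·1.7520) / (-6) = -1.0827;  x_2 ← (1−ω)·0.0000 + ω·-1.0827 = -0.7904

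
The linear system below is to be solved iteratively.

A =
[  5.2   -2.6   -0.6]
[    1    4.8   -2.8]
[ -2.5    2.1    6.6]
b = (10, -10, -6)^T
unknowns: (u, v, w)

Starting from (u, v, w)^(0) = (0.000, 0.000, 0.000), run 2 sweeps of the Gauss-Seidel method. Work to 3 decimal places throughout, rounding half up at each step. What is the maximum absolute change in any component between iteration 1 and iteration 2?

1.172

Iteration 1:
  u = (10 - (-2.6)·0.000 - (-0.6)·0.000) / (5.2) = 1.923
  v = (-10 - (1)·1.923 - (-2.8)·0.000) / (4.8) = -2.484
  w = (-6 - (-2.5)·1.923 - (2.1)·-2.484) / (6.6) = 0.610
Iteration 2:
  u = (10 - (-2.6)·-2.484 - (-0.6)·0.610) / (5.2) = 0.751
  v = (-10 - (1)·0.751 - (-2.8)·0.610) / (4.8) = -1.884
  w = (-6 - (-2.5)·0.751 - (2.1)·-1.884) / (6.6) = -0.025
Change: (-1.172, 0.600, -0.635) → max |·| = 1.172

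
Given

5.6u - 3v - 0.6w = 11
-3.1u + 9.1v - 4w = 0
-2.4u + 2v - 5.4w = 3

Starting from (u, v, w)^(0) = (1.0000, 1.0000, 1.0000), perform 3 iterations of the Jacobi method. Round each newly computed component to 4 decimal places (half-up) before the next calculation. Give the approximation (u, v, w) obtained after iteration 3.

Iteration 1:
  u = (11 - (-3)·1.0000 - (-0.6)·1.0000) / (5.6) = 2.6071
  v = (0 - (-3.1)·1.0000 - (-4)·1.0000) / (9.1) = 0.7802
  w = (3 - (-2.4)·1.0000 - (2)·1.0000) / (-5.4) = -0.6296
Iteration 2:
  u = (11 - (-3)·0.7802 - (-0.6)·-0.6296) / (5.6) = 2.3148
  v = (0 - (-3.1)·2.6071 - (-4)·-0.6296) / (9.1) = 0.6114
  w = (3 - (-2.4)·2.6071 - (2)·0.7802) / (-5.4) = -1.4253
Iteration 3:
  u = (11 - (-3)·0.6114 - (-0.6)·-1.4253) / (5.6) = 2.1391
  v = (0 - (-3.1)·2.3148 - (-4)·-1.4253) / (9.1) = 0.1621
  w = (3 - (-2.4)·2.3148 - (2)·0.6114) / (-5.4) = -1.3579

(2.1391, 0.1621, -1.3579)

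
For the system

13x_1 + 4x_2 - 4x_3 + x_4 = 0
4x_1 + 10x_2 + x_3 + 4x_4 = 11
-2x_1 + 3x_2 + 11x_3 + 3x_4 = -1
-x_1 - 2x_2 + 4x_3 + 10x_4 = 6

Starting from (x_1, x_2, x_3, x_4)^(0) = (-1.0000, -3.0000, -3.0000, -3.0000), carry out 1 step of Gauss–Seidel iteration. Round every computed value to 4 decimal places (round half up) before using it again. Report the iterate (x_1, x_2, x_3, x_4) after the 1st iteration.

Iteration 1:
  x_1 = (0 - (4)·-3.0000 - (-4)·-3.0000 - (1)·-3.0000) / (13) = 0.2308
  x_2 = (11 - (4)·0.2308 - (1)·-3.0000 - (4)·-3.0000) / (10) = 2.5077
  x_3 = (-1 - (-2)·0.2308 - (3)·2.5077 - (3)·-3.0000) / (11) = 0.0853
  x_4 = (6 - (-1)·0.2308 - (-2)·2.5077 - (4)·0.0853) / (10) = 1.0905

(0.2308, 2.5077, 0.0853, 1.0905)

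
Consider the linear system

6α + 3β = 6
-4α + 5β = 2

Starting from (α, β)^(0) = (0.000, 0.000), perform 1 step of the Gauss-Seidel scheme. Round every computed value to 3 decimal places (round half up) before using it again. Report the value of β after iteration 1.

Iteration 1:
  α = (6 - (3)·0.000) / (6) = 1.000
  β = (2 - (-4)·1.000) / (5) = 1.200

1.200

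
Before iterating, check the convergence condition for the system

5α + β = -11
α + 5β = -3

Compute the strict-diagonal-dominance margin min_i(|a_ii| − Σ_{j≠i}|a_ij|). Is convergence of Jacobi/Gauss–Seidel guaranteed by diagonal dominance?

4

row 1: |5| − (1) = 4
row 2: |5| − (1) = 4
minimum over rows = 4 → strictly diagonally dominant (convergence guaranteed)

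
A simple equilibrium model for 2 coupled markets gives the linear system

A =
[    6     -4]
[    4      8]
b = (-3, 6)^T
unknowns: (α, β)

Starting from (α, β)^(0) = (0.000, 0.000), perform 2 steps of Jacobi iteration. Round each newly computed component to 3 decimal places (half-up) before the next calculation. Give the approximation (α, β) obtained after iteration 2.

Iteration 1:
  α = (-3 - (-4)·0.000) / (6) = -0.500
  β = (6 - (4)·0.000) / (8) = 0.750
Iteration 2:
  α = (-3 - (-4)·0.750) / (6) = 0.000
  β = (6 - (4)·-0.500) / (8) = 1.000

(0.000, 1.000)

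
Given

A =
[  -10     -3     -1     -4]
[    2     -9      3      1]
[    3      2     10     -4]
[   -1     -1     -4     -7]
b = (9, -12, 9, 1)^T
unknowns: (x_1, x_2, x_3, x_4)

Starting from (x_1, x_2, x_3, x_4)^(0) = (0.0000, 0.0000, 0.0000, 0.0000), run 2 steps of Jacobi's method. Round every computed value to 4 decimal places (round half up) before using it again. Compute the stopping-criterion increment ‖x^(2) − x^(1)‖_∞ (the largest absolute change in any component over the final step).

Iteration 1:
  x_1 = (9 - (-3)·0.0000 - (-1)·0.0000 - (-4)·0.0000) / (-10) = -0.9000
  x_2 = (-12 - (2)·0.0000 - (3)·0.0000 - (1)·0.0000) / (-9) = 1.3333
  x_3 = (9 - (3)·0.0000 - (2)·0.0000 - (-4)·0.0000) / (10) = 0.9000
  x_4 = (1 - (-1)·0.0000 - (-1)·0.0000 - (-4)·0.0000) / (-7) = -0.1429
Iteration 2:
  x_1 = (9 - (-3)·1.3333 - (-1)·0.9000 - (-4)·-0.1429) / (-10) = -1.3328
  x_2 = (-12 - (2)·-0.9000 - (3)·0.9000 - (1)·-0.1429) / (-9) = 1.4175
  x_3 = (9 - (3)·-0.9000 - (2)·1.3333 - (-4)·-0.1429) / (10) = 0.8462
  x_4 = (1 - (-1)·-0.9000 - (-1)·1.3333 - (-4)·0.9000) / (-7) = -0.7190
Change: (-0.4328, 0.0842, -0.0538, -0.5761) → max |·| = 0.5761

0.5761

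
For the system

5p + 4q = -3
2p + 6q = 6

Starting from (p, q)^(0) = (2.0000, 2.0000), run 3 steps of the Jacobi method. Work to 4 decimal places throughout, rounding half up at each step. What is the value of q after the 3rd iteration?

Iteration 1:
  p = (-3 - (4)·2.0000) / (5) = -2.2000
  q = (6 - (2)·2.0000) / (6) = 0.3333
Iteration 2:
  p = (-3 - (4)·0.3333) / (5) = -0.8666
  q = (6 - (2)·-2.2000) / (6) = 1.7333
Iteration 3:
  p = (-3 - (4)·1.7333) / (5) = -1.9866
  q = (6 - (2)·-0.8666) / (6) = 1.2889

1.2889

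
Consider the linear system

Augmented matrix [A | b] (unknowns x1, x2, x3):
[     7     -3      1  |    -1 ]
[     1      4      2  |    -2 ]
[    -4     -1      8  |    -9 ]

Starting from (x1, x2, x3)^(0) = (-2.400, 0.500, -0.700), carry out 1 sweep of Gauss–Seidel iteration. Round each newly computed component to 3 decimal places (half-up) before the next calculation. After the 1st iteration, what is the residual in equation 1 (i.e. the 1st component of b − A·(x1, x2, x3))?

-1.712

Iteration 1:
  x1 = (-1 - (-3)·0.500 - (1)·-0.700) / (7) = 0.171
  x2 = (-2 - (1)·0.171 - (2)·-0.700) / (4) = -0.193
  x3 = (-9 - (-4)·0.171 - (-1)·-0.193) / (8) = -1.064
Residual b − A·x = (-1.712, 0.729, 0.003)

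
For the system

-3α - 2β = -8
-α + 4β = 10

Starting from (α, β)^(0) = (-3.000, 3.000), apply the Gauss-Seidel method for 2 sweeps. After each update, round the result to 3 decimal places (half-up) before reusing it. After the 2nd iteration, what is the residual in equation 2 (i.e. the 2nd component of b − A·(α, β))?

Iteration 1:
  α = (-8 - (-2)·3.000) / (-3) = 0.667
  β = (10 - (-1)·0.667) / (4) = 2.667
Iteration 2:
  α = (-8 - (-2)·2.667) / (-3) = 0.889
  β = (10 - (-1)·0.889) / (4) = 2.722
Residual b − A·x = (0.111, 0.001)

0.001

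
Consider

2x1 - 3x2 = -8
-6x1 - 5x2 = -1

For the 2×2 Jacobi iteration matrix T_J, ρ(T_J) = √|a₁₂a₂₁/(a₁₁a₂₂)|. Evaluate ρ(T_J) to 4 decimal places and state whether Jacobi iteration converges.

1.3416

a₁₂a₂₁/(a₁₁a₂₂) = (-3)·(-6) / ((2)·(-5)) = -1.800000
ρ = √|-1.800000| = √1.800000 = 1.3416
ρ > 1, so Jacobi diverges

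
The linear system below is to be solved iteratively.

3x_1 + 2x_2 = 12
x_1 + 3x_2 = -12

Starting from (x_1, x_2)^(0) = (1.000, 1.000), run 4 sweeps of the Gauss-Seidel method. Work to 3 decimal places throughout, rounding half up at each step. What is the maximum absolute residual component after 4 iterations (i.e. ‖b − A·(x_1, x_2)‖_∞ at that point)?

Iteration 1:
  x_1 = (12 - (2)·1.000) / (3) = 3.333
  x_2 = (-12 - (1)·3.333) / (3) = -5.111
Iteration 2:
  x_1 = (12 - (2)·-5.111) / (3) = 7.407
  x_2 = (-12 - (1)·7.407) / (3) = -6.469
Iteration 3:
  x_1 = (12 - (2)·-6.469) / (3) = 8.313
  x_2 = (-12 - (1)·8.313) / (3) = -6.771
Iteration 4:
  x_1 = (12 - (2)·-6.771) / (3) = 8.514
  x_2 = (-12 - (1)·8.514) / (3) = -6.838
Residual b − A·x = (0.134, 0.000); ∞-norm = 0.134

0.134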